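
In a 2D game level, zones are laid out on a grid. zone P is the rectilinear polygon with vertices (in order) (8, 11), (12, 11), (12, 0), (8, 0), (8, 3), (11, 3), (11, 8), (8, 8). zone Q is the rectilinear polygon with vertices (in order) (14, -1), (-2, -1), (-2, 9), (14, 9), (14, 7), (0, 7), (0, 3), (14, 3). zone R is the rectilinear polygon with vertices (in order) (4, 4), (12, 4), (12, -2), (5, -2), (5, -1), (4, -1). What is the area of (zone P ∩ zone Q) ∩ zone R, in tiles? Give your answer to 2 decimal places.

12.00

The region (zone P ∩ zone Q) ∩ zone R is the polygon with vertices (8,0), (8,3), (11,3), (12,3), (12,0).
By the shoelace formula its area is 12.00.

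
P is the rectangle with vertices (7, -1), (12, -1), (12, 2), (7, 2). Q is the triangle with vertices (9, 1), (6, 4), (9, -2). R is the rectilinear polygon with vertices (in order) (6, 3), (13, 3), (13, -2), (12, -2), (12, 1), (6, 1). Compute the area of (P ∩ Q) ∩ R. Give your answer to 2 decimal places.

The region (P ∩ Q) ∩ R is the polygon with vertices (9,1), (7.5,1), (7,2), (8,2).
By the shoelace formula its area is 1.25.

1.25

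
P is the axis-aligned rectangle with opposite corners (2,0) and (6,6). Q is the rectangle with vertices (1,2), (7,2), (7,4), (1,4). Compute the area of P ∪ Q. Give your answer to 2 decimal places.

By inclusion–exclusion:
Individual areas: |P| = 24, |Q| = 12.
|P∩Q|: x∈[2,6], y∈[2,4] → 4·2 = 8.
|P ∪ Q| = 36 − 8 = 28.00.

28.00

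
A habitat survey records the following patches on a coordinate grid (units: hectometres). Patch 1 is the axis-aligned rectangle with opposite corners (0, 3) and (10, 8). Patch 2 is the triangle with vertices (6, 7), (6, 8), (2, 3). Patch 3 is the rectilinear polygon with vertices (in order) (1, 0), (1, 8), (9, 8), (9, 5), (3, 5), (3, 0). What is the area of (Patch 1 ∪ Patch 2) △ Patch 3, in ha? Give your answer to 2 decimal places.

|Patch 1 ∪ Patch 2| = 50.
|(Patch 1 ∪ Patch 2) ∩ Patch 3| = 28.
|(Patch 1 ∪ Patch 2) △ Patch 3| = 50 + 34 − 56 = 28.00.

28.00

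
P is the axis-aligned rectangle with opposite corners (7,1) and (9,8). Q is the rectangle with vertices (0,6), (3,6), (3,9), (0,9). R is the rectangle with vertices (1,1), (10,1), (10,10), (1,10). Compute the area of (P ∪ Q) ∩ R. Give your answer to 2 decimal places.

|P ∪ Q| = 23.
|(P ∪ Q) ∩ R| = 20.00.

20.00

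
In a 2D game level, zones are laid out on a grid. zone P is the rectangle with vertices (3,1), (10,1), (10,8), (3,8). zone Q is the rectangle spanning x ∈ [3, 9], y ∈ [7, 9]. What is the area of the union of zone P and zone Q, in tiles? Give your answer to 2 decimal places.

55.00

By inclusion–exclusion:
Individual areas: |zone P| = 49, |zone Q| = 12.
|zone P∩zone Q|: x∈[3,9], y∈[7,8] → 6·1 = 6.
|zone P ∪ zone Q| = 61 − 6 = 55.00.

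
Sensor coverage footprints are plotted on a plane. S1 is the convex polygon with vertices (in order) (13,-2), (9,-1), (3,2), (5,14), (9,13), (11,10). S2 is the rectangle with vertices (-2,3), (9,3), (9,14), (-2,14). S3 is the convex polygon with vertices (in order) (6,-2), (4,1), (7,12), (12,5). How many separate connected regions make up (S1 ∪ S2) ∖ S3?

2

(S1 ∪ S2) ∖ S3 splits into 2 disjoint pieces (area 18.5552, area 105.2454).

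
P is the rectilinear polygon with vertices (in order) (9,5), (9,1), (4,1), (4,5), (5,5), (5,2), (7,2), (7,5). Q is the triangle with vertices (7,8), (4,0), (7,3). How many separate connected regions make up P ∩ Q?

1

P ∩ Q is a single connected region.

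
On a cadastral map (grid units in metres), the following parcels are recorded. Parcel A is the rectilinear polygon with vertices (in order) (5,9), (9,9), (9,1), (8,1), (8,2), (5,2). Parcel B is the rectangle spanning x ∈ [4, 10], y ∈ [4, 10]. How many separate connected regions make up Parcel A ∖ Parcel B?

1

Parcel A ∖ Parcel B is a single connected region.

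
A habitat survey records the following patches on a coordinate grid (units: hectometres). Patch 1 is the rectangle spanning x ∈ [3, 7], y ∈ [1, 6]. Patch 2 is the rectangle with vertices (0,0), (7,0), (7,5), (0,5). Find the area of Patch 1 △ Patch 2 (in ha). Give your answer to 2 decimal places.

23.00

|Patch 1∩Patch 2|: x∈[3,7], y∈[1,5] → 4·4 = 16.
|Patch 1 △ Patch 2| = |Patch 1| + |Patch 2| − 2·|Patch 1∩Patch 2| = 20 + 35 − 32 = 23.00.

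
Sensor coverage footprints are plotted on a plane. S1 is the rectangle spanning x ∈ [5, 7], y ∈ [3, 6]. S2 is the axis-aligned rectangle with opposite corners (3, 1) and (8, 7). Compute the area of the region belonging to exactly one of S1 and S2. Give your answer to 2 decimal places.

|S1∩S2|: x∈[5,7], y∈[3,6] → 2·3 = 6.
|S1 △ S2| = |S1| + |S2| − 2·|S1∩S2| = 6 + 30 − 12 = 24.00.

24.00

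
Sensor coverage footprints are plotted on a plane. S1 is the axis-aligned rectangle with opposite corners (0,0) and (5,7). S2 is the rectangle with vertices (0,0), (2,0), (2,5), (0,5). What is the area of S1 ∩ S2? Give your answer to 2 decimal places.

10.00

|S1∩S2|: x∈[0,2], y∈[0,5] → 2·5 = 10.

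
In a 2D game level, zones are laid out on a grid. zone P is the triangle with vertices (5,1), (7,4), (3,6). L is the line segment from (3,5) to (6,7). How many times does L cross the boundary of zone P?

The segment meets the boundary at (3.857,5.571), (3.316,5.211).

2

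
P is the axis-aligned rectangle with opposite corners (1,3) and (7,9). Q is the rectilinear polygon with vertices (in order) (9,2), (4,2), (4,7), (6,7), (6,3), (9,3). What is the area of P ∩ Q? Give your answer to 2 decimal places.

8.00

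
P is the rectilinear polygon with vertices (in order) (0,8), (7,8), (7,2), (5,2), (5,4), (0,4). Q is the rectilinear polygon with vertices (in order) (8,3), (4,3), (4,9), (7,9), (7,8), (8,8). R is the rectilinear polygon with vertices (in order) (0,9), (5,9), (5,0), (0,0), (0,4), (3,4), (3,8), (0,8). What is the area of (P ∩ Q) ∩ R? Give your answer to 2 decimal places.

|P ∩ Q| = 14.
|(P ∩ Q) ∩ R| = 4.00.

4.00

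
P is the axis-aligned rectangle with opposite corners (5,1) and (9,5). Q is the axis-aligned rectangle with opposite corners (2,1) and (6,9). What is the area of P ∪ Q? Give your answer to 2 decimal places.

By inclusion–exclusion:
Individual areas: |P| = 16, |Q| = 32.
|P∩Q|: x∈[5,6], y∈[1,5] → 1·4 = 4.
|P ∪ Q| = 48 − 4 = 44.00.

44.00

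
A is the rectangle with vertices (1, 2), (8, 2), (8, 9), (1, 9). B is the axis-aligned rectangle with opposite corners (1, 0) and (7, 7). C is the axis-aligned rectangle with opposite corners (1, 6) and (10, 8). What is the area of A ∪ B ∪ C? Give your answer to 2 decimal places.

By inclusion–exclusion:
Individual areas: |A| = 49, |B| = 42, |C| = 18.
|A∩B|: x∈[1,7], y∈[2,7] → 6·5 = 30.
|A∩C|: x∈[1,8], y∈[6,8] → 7·2 = 14.
|B∩C|: x∈[1,7], y∈[6,7] → 6·1 = 6.
|A∩B∩C| = 6.
|A ∪ B ∪ C| = 109 − 50 + 6 = 65.00.

65.00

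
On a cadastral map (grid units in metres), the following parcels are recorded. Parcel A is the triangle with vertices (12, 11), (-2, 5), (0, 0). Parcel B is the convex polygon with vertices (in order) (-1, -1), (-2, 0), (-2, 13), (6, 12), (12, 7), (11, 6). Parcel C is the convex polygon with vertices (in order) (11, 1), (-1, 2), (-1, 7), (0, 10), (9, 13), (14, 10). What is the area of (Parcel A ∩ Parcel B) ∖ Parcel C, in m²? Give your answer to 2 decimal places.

|Parcel A ∩ Parcel B| = 39.2318.
|(Parcel A ∩ Parcel B) ∩ Parcel C| = 35.1707.
|(Parcel A ∩ Parcel B) ∖ Parcel C| = 39.2318 − 35.1707 = 4.06.

4.06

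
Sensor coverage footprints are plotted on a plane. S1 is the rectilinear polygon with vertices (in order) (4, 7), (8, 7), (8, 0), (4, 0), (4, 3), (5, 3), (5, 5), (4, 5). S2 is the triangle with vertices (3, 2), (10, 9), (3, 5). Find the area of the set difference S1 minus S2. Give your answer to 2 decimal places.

21.29

|S1| = 26, |S1∩S2| = 4.7143.
|S1 ∖ S2| = |S1| − |S1∩S2| = 26 − 4.7143 = 21.29.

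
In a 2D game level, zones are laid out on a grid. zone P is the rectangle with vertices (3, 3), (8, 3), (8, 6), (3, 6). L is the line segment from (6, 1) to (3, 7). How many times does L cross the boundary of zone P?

2

The segment meets the boundary at (3.5,6), (5,3).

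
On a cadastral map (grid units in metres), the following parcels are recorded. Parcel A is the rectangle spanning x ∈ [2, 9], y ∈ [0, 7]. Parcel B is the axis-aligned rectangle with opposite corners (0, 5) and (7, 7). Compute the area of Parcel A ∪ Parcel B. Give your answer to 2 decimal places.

By inclusion–exclusion:
Individual areas: |Parcel A| = 49, |Parcel B| = 14.
|Parcel A∩Parcel B|: x∈[2,7], y∈[5,7] → 5·2 = 10.
|Parcel A ∪ Parcel B| = 63 − 10 = 53.00.

53.00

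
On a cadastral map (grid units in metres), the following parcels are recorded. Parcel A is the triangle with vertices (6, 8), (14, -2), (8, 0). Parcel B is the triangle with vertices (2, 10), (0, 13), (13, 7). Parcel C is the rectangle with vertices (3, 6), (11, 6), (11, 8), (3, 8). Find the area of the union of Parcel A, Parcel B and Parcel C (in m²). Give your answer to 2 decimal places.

By inclusion–exclusion:
Individual areas: |Parcel A| = 22, |Parcel B| = 13.5, |Parcel C| = 16.
|Parcel A∩Parcel B| = 0.
|Parcel A∩Parcel C| = 1.1.
|Parcel B∩Parcel C| = 0.3724.
|Parcel A∩Parcel B∩Parcel C| = 0.
|Parcel A ∪ Parcel B ∪ Parcel C| = 51.5 − 1.4724 + 0 = 50.03.

50.03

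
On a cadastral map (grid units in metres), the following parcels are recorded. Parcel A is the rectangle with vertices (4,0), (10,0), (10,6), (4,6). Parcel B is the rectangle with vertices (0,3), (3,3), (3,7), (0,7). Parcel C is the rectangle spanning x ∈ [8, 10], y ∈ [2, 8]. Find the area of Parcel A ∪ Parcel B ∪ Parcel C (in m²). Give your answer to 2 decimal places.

52.00

By inclusion–exclusion:
Individual areas: |Parcel A| = 36, |Parcel B| = 12, |Parcel C| = 12.
|Parcel A∩Parcel B| = 0 (no overlap).
|Parcel A∩Parcel C|: x∈[8,10], y∈[2,6] → 2·4 = 8.
|Parcel B∩Parcel C| = 0 (no overlap).
|Parcel A∩Parcel B∩Parcel C| = 0.
|Parcel A ∪ Parcel B ∪ Parcel C| = 60 − 8 + 0 = 52.00.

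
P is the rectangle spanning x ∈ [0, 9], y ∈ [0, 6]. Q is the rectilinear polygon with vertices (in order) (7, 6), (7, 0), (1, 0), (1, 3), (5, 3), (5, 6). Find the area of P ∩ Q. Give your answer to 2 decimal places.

The intersection is the polygon with vertices (7,6), (7,0), (1,0), (1,3), (5,3), (5,6).
By the shoelace formula its area is 24.00.

24.00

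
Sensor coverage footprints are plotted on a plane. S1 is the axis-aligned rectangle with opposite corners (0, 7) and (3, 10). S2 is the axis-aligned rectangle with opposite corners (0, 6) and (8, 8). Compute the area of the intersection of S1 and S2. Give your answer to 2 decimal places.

3.00

|S1∩S2|: x∈[0,3], y∈[7,8] → 3·1 = 3.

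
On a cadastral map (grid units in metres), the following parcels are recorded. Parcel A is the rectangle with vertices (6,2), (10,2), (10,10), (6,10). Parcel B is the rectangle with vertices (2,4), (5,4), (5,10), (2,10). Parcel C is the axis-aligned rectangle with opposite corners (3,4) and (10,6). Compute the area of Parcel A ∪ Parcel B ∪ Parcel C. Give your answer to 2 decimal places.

52.00

By inclusion–exclusion:
Individual areas: |Parcel A| = 32, |Parcel B| = 18, |Parcel C| = 14.
|Parcel A∩Parcel B| = 0 (no overlap).
|Parcel A∩Parcel C|: x∈[6,10], y∈[4,6] → 4·2 = 8.
|Parcel B∩Parcel C|: x∈[3,5], y∈[4,6] → 2·2 = 4.
|Parcel A∩Parcel B∩Parcel C| = 0.
|Parcel A ∪ Parcel B ∪ Parcel C| = 64 − 12 + 0 = 52.00.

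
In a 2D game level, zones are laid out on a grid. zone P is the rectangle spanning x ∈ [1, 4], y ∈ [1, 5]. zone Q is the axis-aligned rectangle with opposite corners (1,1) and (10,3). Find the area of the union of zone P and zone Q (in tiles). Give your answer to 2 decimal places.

24.00

By inclusion–exclusion:
Individual areas: |zone P| = 12, |zone Q| = 18.
|zone P∩zone Q|: x∈[1,4], y∈[1,3] → 3·2 = 6.
|zone P ∪ zone Q| = 30 − 6 = 24.00.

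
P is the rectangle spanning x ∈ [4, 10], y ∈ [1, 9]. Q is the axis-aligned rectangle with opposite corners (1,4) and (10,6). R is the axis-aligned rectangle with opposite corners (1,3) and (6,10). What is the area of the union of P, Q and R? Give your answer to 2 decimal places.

71.00

By inclusion–exclusion:
Individual areas: |P| = 48, |Q| = 18, |R| = 35.
|P∩Q|: x∈[4,10], y∈[4,6] → 6·2 = 12.
|P∩R|: x∈[4,6], y∈[3,9] → 2·6 = 12.
|Q∩R|: x∈[1,6], y∈[4,6] → 5·2 = 10.
|P∩Q∩R| = 4.
|P ∪ Q ∪ R| = 101 − 34 + 4 = 71.00.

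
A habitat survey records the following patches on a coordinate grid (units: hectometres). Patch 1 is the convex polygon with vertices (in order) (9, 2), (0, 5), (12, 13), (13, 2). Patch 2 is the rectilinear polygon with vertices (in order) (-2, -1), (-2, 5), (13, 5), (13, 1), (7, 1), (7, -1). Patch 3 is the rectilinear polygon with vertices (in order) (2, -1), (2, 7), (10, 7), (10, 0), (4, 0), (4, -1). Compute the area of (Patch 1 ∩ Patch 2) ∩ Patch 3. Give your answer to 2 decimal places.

15.83

The region (Patch 1 ∩ Patch 2) ∩ Patch 3 is the polygon with vertices (10,5), (10,2), (9,2), (2,4.333), (2,5).
By the shoelace formula its area is 15.83.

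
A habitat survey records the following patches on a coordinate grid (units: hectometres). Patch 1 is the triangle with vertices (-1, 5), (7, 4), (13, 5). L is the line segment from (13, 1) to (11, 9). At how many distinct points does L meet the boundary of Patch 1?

2

The segment meets the boundary at (12,5), (12.04,4.84).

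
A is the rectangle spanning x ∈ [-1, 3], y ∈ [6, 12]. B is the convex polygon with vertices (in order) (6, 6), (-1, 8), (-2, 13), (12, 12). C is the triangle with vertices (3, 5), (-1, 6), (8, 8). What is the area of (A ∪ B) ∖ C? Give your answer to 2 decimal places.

|A ∪ B| = 67.2143.
|(A ∪ B) ∩ C| = 4.553.
|(A ∪ B) ∖ C| = 67.2143 − 4.553 = 62.66.

62.66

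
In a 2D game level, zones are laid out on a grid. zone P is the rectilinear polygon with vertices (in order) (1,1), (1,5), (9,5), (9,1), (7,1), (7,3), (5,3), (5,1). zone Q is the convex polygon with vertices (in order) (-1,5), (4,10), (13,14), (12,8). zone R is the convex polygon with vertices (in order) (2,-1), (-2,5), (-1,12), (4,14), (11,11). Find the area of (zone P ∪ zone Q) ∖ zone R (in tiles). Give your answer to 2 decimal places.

|zone P ∪ zone Q| = 78.
|(zone P ∪ zone Q) ∩ zone R| = 50.4875.
|(zone P ∪ zone Q) ∖ zone R| = 78 − 50.4875 = 27.51.

27.51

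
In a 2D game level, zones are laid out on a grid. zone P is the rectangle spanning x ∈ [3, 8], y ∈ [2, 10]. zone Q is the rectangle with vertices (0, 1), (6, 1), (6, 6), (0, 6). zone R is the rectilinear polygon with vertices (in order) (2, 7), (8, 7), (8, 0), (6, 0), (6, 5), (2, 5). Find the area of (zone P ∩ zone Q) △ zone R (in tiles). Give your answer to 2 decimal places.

28.00

|zone P ∩ zone Q| = 12.
|(zone P ∩ zone Q) ∩ zone R| = 3.
|(zone P ∩ zone Q) △ zone R| = 12 + 22 − 6 = 28.00.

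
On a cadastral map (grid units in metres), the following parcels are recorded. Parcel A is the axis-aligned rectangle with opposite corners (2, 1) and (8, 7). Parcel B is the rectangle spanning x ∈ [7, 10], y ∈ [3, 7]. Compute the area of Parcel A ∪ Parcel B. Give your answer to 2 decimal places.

By inclusion–exclusion:
Individual areas: |Parcel A| = 36, |Parcel B| = 12.
|Parcel A∩Parcel B|: x∈[7,8], y∈[3,7] → 1·4 = 4.
|Parcel A ∪ Parcel B| = 48 − 4 = 44.00.

44.00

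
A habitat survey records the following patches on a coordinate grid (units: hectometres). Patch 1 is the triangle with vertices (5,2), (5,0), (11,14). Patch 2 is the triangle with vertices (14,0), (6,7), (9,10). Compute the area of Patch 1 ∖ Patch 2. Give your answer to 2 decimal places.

|Patch 1| = 6, |Patch 1∩Patch 2| = 1.7226.
|Patch 1 ∖ Patch 2| = |Patch 1| − |Patch 1∩Patch 2| = 6 − 1.7226 = 4.28.

4.28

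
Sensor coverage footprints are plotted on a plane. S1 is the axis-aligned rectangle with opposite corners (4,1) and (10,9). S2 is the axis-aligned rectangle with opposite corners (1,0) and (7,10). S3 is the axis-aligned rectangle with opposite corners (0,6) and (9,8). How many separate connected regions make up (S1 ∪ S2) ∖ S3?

1

(S1 ∪ S2) ∖ S3 is a single connected region.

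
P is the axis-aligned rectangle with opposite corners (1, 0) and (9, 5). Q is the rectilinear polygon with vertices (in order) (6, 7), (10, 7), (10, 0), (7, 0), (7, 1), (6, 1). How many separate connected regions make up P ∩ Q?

P ∩ Q is a single connected region.

1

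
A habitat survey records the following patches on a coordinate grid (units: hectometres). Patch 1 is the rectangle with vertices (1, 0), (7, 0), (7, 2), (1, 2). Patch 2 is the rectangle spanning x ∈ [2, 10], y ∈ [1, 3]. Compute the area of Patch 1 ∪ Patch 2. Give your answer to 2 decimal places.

By inclusion–exclusion:
Individual areas: |Patch 1| = 12, |Patch 2| = 16.
|Patch 1∩Patch 2|: x∈[2,7], y∈[1,2] → 5·1 = 5.
|Patch 1 ∪ Patch 2| = 28 − 5 = 23.00.

23.00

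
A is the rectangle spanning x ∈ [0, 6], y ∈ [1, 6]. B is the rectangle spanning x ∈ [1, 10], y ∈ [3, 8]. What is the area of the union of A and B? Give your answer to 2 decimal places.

60.00

By inclusion–exclusion:
Individual areas: |A| = 30, |B| = 45.
|A∩B|: x∈[1,6], y∈[3,6] → 5·3 = 15.
|A ∪ B| = 75 − 15 = 60.00.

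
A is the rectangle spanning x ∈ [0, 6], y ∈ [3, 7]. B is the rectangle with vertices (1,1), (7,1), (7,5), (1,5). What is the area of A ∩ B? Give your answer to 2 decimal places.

10.00

|A∩B|: x∈[1,6], y∈[3,5] → 5·2 = 10.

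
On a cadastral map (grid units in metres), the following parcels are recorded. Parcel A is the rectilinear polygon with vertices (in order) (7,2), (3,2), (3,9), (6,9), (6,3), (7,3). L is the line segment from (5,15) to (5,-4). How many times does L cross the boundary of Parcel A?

2

The segment meets the boundary at (5,9), (5,2).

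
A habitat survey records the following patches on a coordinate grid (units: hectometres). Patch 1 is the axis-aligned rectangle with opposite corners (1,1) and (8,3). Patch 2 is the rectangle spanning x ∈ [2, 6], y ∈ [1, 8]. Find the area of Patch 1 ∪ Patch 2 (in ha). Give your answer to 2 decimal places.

By inclusion–exclusion:
Individual areas: |Patch 1| = 14, |Patch 2| = 28.
|Patch 1∩Patch 2|: x∈[2,6], y∈[1,3] → 4·2 = 8.
|Patch 1 ∪ Patch 2| = 42 − 8 = 34.00.

34.00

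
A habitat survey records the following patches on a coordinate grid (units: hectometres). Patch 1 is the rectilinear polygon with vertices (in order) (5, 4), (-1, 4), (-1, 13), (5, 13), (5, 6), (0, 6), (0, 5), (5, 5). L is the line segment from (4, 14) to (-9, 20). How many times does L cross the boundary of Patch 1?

0

The segment lies entirely outside Patch 1 and never meets its boundary.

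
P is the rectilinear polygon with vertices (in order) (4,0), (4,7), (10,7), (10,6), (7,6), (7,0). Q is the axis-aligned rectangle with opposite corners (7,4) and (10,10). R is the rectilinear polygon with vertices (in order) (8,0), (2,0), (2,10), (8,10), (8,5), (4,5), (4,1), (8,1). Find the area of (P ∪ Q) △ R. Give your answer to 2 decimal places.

55.00

|P ∪ Q| = 39.
|(P ∪ Q) ∩ R| = 14.
|(P ∪ Q) △ R| = 39 + 44 − 28 = 55.00.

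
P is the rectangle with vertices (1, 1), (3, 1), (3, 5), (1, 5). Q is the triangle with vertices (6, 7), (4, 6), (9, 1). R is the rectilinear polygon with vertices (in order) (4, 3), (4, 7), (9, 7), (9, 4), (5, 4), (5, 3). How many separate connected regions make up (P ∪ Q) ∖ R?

(P ∪ Q) ∖ R splits into 2 disjoint pieces (area 8, area 2.25).

2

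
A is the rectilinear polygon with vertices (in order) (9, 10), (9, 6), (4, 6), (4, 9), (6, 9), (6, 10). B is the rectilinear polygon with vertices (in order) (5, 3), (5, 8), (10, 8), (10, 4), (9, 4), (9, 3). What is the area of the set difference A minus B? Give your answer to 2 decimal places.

10.00

|A| = 18, |A∩B| = 8.
|A ∖ B| = |A| − |A∩B| = 18 − 8 = 10.00.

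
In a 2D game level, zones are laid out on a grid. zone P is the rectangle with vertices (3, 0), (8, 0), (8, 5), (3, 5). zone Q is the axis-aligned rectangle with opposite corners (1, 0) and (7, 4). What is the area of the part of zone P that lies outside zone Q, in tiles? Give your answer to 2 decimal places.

9.00

|zone P∩zone Q|: x∈[3,7], y∈[0,4] → 4·4 = 16.
|zone P| = 25.
|zone P ∖ zone Q| = |zone P| − |zone P∩zone Q| = 25 − 16 = 9.00.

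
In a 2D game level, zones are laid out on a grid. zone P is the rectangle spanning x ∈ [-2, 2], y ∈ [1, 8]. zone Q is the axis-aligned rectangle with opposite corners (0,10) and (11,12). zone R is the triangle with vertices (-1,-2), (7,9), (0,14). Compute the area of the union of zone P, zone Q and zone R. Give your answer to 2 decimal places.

82.40

By inclusion–exclusion:
Individual areas: |zone P| = 28, |zone Q| = 22, |zone R| = 58.5.
|zone P∩zone Q| = 0 (no overlap).
|zone P∩zone R| = 17.696.
|zone Q∩zone R| = 8.4.
|zone P∩zone Q∩zone R| = 0.
|zone P ∪ zone Q ∪ zone R| = 108.5 − 26.096 + 0 = 82.40.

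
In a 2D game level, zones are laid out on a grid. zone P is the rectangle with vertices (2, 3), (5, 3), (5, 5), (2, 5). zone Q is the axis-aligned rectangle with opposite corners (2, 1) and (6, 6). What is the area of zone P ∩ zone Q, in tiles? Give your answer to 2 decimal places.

6.00

|zone P∩zone Q|: x∈[2,5], y∈[3,5] → 3·2 = 6.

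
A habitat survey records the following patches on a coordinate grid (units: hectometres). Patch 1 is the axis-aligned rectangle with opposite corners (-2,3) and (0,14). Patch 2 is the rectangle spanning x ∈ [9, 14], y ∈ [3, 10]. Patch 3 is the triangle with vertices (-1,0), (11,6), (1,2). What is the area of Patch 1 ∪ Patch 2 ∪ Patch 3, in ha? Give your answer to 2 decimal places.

62.80

By inclusion–exclusion:
Individual areas: |Patch 1| = 22, |Patch 2| = 35, |Patch 3| = 6.
|Patch 1∩Patch 2| = 0 (no overlap).
|Patch 1∩Patch 3| = 0.
|Patch 2∩Patch 3| = 0.2.
|Patch 1∩Patch 2∩Patch 3| = 0.
|Patch 1 ∪ Patch 2 ∪ Patch 3| = 63 − 0.2 + 0 = 62.80.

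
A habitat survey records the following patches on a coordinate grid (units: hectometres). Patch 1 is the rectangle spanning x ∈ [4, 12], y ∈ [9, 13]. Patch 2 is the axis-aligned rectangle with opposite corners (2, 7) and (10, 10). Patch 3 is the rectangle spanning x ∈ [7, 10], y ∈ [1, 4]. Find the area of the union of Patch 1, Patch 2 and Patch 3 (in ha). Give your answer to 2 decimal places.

59.00

By inclusion–exclusion:
Individual areas: |Patch 1| = 32, |Patch 2| = 24, |Patch 3| = 9.
|Patch 1∩Patch 2|: x∈[4,10], y∈[9,10] → 6·1 = 6.
|Patch 1∩Patch 3| = 0 (no overlap).
|Patch 2∩Patch 3| = 0 (no overlap).
|Patch 1∩Patch 2∩Patch 3| = 0.
|Patch 1 ∪ Patch 2 ∪ Patch 3| = 65 − 6 + 0 = 59.00.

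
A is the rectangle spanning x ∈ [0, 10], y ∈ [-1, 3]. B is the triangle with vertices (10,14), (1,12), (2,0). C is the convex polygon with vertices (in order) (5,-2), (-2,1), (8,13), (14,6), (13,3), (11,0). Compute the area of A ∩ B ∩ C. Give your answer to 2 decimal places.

The intersection is the polygon with vertices (2,0), (1.75,3), (3.714,3).
By the shoelace formula its area is 2.95.

2.95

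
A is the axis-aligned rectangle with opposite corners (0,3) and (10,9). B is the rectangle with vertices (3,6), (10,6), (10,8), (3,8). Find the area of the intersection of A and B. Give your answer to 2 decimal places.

|A∩B|: x∈[3,10], y∈[6,8] → 7·2 = 14.

14.00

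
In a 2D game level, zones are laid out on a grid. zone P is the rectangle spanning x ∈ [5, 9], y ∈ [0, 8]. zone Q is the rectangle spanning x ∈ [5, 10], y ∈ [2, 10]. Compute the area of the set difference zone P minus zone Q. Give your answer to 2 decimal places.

|zone P∩zone Q|: x∈[5,9], y∈[2,8] → 4·6 = 24.
|zone P| = 32.
|zone P ∖ zone Q| = |zone P| − |zone P∩zone Q| = 32 − 24 = 8.00.

8.00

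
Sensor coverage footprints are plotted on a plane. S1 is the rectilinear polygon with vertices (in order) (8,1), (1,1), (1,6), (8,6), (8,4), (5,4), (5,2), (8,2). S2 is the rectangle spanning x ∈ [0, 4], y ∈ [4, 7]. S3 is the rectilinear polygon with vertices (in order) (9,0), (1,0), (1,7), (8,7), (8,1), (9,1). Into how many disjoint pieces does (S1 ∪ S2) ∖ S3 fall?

(S1 ∪ S2) ∖ S3 is a single connected region.

1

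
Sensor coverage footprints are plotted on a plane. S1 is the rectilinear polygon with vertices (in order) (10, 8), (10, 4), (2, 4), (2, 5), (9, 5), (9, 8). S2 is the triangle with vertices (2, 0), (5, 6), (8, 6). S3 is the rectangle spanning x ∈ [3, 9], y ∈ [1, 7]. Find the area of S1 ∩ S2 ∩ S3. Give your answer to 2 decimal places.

The intersection is the polygon with vertices (4.5,5), (7,5), (6,4), (4,4).
By the shoelace formula its area is 2.25.

2.25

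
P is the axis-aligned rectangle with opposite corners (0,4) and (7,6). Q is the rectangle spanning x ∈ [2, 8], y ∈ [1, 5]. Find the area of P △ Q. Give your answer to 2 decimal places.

|P∩Q|: x∈[2,7], y∈[4,5] → 5·1 = 5.
|P △ Q| = |P| + |Q| − 2·|P∩Q| = 14 + 24 − 10 = 28.00.

28.00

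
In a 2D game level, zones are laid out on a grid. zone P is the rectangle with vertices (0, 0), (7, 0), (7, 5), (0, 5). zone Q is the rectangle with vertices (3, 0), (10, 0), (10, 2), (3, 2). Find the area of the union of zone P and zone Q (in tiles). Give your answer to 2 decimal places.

41.00

By inclusion–exclusion:
Individual areas: |zone P| = 35, |zone Q| = 14.
|zone P∩zone Q|: x∈[3,7], y∈[0,2] → 4·2 = 8.
|zone P ∪ zone Q| = 49 − 8 = 41.00.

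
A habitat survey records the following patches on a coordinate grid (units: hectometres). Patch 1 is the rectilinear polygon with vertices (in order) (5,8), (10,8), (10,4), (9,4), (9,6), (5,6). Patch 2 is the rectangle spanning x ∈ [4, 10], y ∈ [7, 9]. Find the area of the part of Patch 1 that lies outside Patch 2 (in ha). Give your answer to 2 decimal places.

|Patch 1| = 12, |Patch 1∩Patch 2| = 5.
|Patch 1 ∖ Patch 2| = |Patch 1| − |Patch 1∩Patch 2| = 12 − 5 = 7.00.

7.00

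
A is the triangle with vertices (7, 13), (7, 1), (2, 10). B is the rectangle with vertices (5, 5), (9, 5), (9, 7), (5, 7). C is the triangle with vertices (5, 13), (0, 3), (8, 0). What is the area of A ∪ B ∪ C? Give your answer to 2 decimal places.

61.14

By inclusion–exclusion:
Individual areas: |A| = 30, |B| = 8, |C| = 47.5.
|A∩B| = 4.
|A∩C| = 20.3573.
|B∩C| = 3.2308.
|A∩B∩C| = 3.2308.
|A ∪ B ∪ C| = 85.5 − 27.5881 + 3.2308 = 61.14.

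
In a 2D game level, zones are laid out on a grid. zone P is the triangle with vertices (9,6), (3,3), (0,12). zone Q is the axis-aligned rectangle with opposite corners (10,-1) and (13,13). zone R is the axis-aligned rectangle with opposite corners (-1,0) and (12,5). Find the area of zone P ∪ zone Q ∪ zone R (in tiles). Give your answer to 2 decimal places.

123.83

By inclusion–exclusion:
Individual areas: |zone P| = 31.5, |zone Q| = 42, |zone R| = 65.
|zone P∩zone Q| = 0.
|zone P∩zone R| = 4.6667.
|zone Q∩zone R|: x∈[10,12], y∈[0,5] → 2·5 = 10.
|zone P∩zone Q∩zone R| = 0.
|zone P ∪ zone Q ∪ zone R| = 138.5 − 14.6667 + 0 = 123.83.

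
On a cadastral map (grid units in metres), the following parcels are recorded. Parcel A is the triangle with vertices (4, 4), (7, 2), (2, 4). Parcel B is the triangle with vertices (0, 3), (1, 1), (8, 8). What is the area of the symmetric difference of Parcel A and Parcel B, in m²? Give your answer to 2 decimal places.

|Parcel A| = 2, |Parcel B| = 10.5, |Parcel A∩Parcel B| = 0.5714.
|Parcel A △ Parcel B| = |Parcel A| + |Parcel B| − 2·|Parcel A∩Parcel B| = 2 + 10.5 − 1.1429 = 11.36.

11.36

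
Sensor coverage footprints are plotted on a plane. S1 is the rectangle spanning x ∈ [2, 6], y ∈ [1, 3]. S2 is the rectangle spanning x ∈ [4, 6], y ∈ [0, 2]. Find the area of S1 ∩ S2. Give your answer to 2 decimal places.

|S1∩S2|: x∈[4,6], y∈[1,2] → 2·1 = 2.

2.00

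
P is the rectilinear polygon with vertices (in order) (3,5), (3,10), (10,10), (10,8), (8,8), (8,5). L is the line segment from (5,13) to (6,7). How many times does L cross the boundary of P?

The segment meets the boundary at (5.5,10).

1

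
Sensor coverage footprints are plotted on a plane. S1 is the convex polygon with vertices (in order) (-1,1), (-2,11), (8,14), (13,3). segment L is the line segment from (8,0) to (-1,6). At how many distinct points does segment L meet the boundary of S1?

The segment meets the boundary at (5.176,1.882).

1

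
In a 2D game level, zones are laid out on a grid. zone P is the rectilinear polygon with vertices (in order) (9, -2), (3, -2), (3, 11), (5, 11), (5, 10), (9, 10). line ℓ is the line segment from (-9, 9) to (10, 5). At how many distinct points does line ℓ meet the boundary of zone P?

2

The segment meets the boundary at (9,5.211), (3,6.474).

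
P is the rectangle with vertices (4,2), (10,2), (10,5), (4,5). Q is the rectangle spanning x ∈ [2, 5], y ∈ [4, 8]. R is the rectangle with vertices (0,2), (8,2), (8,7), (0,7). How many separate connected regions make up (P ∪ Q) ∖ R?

2

(P ∪ Q) ∖ R splits into 2 disjoint pieces (area 6, area 3).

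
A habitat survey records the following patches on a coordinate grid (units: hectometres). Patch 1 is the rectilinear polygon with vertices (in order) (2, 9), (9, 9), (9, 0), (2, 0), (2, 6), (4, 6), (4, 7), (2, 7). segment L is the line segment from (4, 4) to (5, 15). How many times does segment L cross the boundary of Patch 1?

1

The segment meets the boundary at (4.455,9).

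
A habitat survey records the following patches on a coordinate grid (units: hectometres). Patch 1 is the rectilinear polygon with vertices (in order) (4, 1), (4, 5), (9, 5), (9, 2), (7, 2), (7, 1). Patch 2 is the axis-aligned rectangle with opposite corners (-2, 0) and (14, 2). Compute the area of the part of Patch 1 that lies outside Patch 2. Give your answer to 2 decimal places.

|Patch 1| = 18, |Patch 1∩Patch 2| = 3.
|Patch 1 ∖ Patch 2| = |Patch 1| − |Patch 1∩Patch 2| = 18 − 3 = 15.00.

15.00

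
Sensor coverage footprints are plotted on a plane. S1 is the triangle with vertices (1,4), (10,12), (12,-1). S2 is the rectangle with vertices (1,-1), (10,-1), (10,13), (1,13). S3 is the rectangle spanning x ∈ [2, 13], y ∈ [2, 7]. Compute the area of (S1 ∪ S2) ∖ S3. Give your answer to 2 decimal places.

|S1 ∪ S2| = 138.0909.
|(S1 ∪ S2) ∩ S3| = 45.7692.
|(S1 ∪ S2) ∖ S3| = 138.0909 − 45.7692 = 92.32.

92.32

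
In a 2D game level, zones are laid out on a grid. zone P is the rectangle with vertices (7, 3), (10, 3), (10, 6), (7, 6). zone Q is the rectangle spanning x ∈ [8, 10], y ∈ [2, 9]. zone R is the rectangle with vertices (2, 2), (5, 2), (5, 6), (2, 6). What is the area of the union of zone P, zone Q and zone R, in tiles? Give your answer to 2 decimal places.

29.00

By inclusion–exclusion:
Individual areas: |zone P| = 9, |zone Q| = 14, |zone R| = 12.
|zone P∩zone Q|: x∈[8,10], y∈[3,6] → 2·3 = 6.
|zone P∩zone R| = 0 (no overlap).
|zone Q∩zone R| = 0 (no overlap).
|zone P∩zone Q∩zone R| = 0.
|zone P ∪ zone Q ∪ zone R| = 35 − 6 + 0 = 29.00.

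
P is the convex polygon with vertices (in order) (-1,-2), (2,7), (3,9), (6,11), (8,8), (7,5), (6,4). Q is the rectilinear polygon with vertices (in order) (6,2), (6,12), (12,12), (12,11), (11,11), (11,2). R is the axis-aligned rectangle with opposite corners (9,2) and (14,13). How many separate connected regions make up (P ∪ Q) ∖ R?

(P ∪ Q) ∖ R is a single connected region.

1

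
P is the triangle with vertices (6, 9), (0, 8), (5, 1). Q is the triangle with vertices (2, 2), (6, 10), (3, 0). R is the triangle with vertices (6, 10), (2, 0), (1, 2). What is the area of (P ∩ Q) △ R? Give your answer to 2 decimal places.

9.40

|P ∩ Q| = 4.3657.
|(P ∩ Q) ∩ R| = 1.9808.
|(P ∩ Q) △ R| = 4.3657 + 9 − 3.9615 = 9.40.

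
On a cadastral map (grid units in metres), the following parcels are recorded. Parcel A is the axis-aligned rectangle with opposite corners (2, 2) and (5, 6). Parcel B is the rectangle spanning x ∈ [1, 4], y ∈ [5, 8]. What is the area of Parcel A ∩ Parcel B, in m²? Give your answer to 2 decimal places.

|Parcel A∩Parcel B|: x∈[2,4], y∈[5,6] → 2·1 = 2.

2.00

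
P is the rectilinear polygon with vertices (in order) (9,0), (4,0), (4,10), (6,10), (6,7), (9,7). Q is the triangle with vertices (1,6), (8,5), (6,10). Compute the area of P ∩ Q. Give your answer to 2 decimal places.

The intersection is the polygon with vertices (4,8.4), (6,10), (6,7), (7.2,7), (8,5), (4,5.571).
By the shoelace formula its area is 10.46.

10.46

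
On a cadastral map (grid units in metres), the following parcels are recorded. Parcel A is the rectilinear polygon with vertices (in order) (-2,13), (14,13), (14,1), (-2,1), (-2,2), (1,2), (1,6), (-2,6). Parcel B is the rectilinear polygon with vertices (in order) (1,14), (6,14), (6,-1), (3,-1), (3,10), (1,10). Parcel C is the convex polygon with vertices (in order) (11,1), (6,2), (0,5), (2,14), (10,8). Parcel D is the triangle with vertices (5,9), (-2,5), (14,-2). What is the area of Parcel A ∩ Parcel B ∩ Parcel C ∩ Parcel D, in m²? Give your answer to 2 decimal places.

17.00

The intersection is the polygon with vertices (3,3.5), (3,7.857), (5,9), (6,7.778), (6,2).
By the shoelace formula its area is 17.00.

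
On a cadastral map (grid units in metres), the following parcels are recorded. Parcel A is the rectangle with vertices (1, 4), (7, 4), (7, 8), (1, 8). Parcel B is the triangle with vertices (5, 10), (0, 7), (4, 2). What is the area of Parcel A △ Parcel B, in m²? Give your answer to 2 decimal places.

17.22

|Parcel A| = 24, |Parcel B| = 18.5, |Parcel A∩Parcel B| = 12.6417.
|Parcel A △ Parcel B| = |Parcel A| + |Parcel B| − 2·|Parcel A∩Parcel B| = 24 + 18.5 − 25.2833 = 17.22.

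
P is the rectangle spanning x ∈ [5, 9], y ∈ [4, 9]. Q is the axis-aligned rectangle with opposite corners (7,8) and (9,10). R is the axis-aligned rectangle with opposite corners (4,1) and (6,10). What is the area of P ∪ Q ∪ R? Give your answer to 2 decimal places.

35.00

By inclusion–exclusion:
Individual areas: |P| = 20, |Q| = 4, |R| = 18.
|P∩Q|: x∈[7,9], y∈[8,9] → 2·1 = 2.
|P∩R|: x∈[5,6], y∈[4,9] → 1·5 = 5.
|Q∩R| = 0 (no overlap).
|P∩Q∩R| = 0.
|P ∪ Q ∪ R| = 42 − 7 + 0 = 35.00.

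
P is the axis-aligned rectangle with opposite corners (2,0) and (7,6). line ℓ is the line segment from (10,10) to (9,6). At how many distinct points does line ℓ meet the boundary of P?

0

The segment lies entirely outside P and never meets its boundary.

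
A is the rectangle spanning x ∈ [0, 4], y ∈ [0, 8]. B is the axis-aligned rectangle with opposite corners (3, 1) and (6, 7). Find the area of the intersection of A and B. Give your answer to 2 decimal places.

|A∩B|: x∈[3,4], y∈[1,7] → 1·6 = 6.

6.00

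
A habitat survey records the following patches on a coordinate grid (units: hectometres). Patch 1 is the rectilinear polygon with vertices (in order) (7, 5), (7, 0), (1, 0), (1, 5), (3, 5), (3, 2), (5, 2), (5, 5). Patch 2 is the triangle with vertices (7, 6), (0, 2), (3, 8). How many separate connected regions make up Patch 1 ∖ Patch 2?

2

Patch 1 ∖ Patch 2 splits into 2 disjoint pieces (area 20.2679, area 0.25).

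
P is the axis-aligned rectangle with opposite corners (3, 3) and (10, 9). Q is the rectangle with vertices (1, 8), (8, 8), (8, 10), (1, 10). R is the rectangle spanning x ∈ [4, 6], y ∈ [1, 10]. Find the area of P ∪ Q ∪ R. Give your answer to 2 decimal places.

By inclusion–exclusion:
Individual areas: |P| = 42, |Q| = 14, |R| = 18.
|P∩Q|: x∈[3,8], y∈[8,9] → 5·1 = 5.
|P∩R|: x∈[4,6], y∈[3,9] → 2·6 = 12.
|Q∩R|: x∈[4,6], y∈[8,10] → 2·2 = 4.
|P∩Q∩R| = 2.
|P ∪ Q ∪ R| = 74 − 21 + 2 = 55.00.

55.00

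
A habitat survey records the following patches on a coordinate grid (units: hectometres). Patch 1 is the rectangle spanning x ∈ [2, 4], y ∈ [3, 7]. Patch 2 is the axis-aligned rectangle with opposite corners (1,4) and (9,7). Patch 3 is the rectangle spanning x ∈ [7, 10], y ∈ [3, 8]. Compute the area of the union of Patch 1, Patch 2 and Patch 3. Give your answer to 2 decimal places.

35.00

By inclusion–exclusion:
Individual areas: |Patch 1| = 8, |Patch 2| = 24, |Patch 3| = 15.
|Patch 1∩Patch 2|: x∈[2,4], y∈[4,7] → 2·3 = 6.
|Patch 1∩Patch 3| = 0 (no overlap).
|Patch 2∩Patch 3|: x∈[7,9], y∈[4,7] → 2·3 = 6.
|Patch 1∩Patch 2∩Patch 3| = 0.
|Patch 1 ∪ Patch 2 ∪ Patch 3| = 47 − 12 + 0 = 35.00.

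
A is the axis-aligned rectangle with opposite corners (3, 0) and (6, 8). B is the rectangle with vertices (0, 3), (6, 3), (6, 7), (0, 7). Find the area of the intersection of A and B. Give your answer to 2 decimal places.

12.00

|A∩B|: x∈[3,6], y∈[3,7] → 3·4 = 12.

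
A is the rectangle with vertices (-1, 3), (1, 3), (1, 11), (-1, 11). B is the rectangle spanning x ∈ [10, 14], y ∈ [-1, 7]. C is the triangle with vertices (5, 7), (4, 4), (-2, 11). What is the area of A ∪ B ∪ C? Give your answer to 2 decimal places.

58.12

By inclusion–exclusion:
Individual areas: |A| = 16, |B| = 32, |C| = 12.5.
|A∩B| = 0 (no overlap).
|A∩C| = 2.381.
|B∩C| = 0.
|A∩B∩C| = 0.
|A ∪ B ∪ C| = 60.5 − 2.381 + 0 = 58.12.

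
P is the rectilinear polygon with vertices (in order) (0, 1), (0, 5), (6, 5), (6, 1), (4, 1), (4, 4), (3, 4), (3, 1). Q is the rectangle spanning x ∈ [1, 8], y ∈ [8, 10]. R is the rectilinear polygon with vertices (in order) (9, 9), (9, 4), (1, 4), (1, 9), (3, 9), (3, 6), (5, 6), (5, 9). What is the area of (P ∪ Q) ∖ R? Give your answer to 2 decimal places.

25.00

|P ∪ Q| = 35.
|(P ∪ Q) ∩ R| = 10.
|(P ∪ Q) ∖ R| = 35 − 10 = 25.00.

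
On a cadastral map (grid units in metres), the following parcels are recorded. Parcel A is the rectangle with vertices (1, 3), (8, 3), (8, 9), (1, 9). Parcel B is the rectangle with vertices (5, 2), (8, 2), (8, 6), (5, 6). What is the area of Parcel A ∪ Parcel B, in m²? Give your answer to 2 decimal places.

By inclusion–exclusion:
Individual areas: |Parcel A| = 42, |Parcel B| = 12.
|Parcel A∩Parcel B|: x∈[5,8], y∈[3,6] → 3·3 = 9.
|Parcel A ∪ Parcel B| = 54 − 9 = 45.00.

45.00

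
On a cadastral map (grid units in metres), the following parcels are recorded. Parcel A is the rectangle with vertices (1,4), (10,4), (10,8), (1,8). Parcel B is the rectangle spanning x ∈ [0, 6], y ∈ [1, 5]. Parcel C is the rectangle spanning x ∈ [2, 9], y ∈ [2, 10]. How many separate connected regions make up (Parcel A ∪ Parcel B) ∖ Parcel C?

2

(Parcel A ∪ Parcel B) ∖ Parcel C splits into 2 disjoint pieces (area 15, area 4).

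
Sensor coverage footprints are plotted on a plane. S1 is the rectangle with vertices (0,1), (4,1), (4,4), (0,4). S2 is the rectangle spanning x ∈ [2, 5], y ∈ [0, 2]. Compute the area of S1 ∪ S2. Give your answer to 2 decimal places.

16.00

By inclusion–exclusion:
Individual areas: |S1| = 12, |S2| = 6.
|S1∩S2|: x∈[2,4], y∈[1,2] → 2·1 = 2.
|S1 ∪ S2| = 18 − 2 = 16.00.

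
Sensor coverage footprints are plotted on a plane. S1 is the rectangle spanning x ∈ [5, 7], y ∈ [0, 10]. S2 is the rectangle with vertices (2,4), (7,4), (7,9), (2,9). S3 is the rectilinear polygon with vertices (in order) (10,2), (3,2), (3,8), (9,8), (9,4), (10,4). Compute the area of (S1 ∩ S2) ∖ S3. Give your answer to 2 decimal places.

2.00

|S1 ∩ S2| = 10.
|(S1 ∩ S2) ∩ S3| = 8.
|(S1 ∩ S2) ∖ S3| = 10 − 8 = 2.00.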